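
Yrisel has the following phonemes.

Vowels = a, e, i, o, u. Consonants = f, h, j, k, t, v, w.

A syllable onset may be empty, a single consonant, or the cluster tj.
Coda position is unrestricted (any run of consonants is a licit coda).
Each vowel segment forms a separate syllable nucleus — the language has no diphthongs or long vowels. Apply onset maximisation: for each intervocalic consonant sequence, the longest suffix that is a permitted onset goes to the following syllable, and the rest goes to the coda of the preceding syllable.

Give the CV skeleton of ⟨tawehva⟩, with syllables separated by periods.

Nuclei (vowels): a, e, a → 3 syllables.
V1 /a/ – V2 /e/: /w/ is a single consonant, so it becomes the next onset.
V2 /e/ – V3 /a/: /hv/; trying suffixes from longest down, /v/ is the first permitted one, so coda /h/ | onset /v/.
Result: ta.weh.va.
Mapping each syllable to C/V: /ta/ → CV, /weh/ → CVC, /va/ → CV.

CV.CVC.CV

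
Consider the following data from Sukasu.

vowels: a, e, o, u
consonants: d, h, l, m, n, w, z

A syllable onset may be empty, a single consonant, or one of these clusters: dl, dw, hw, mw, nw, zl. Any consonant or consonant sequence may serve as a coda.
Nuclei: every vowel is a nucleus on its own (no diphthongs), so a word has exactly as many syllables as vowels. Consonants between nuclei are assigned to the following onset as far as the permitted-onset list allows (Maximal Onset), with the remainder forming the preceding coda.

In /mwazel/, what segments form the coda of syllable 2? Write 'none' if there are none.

Vowels present: a, e; each is a nucleus, giving 2 syllables.
Between /a/ (V1) and /e/ (V2): just /z/ — single C goes to the following onset.
Putting it together: mwa.zel.
Syllable 2 is /zel/: onset /z/, nucleus /e/, coda /l/.

l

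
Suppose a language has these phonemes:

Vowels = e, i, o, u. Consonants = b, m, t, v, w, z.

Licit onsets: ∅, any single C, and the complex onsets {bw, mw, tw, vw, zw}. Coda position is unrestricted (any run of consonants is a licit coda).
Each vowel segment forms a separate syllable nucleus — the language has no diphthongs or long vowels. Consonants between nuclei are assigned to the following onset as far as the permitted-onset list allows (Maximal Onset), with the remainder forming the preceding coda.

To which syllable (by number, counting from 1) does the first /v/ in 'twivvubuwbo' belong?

1

Vowels present: i, u, u, o; each is a nucleus, giving 4 syllables.
Between /i/ (V1) and /u/ (V2): /vv/; trying suffixes from longest down, /v/ is the first permitted one, so coda /v/ | onset /v/.
Between /u/ (V2) and /u/ (V3): just /b/ — single C goes to the following onset.
Between /u/ (V3) and /o/ (V4): /wb/ — longest licit onset from the right is /b/, leaving /w/ as coda.
Syllabification: twiv.vu.buw.bo.
The first /v/ is in the coda of syllable 1 (/twiv/).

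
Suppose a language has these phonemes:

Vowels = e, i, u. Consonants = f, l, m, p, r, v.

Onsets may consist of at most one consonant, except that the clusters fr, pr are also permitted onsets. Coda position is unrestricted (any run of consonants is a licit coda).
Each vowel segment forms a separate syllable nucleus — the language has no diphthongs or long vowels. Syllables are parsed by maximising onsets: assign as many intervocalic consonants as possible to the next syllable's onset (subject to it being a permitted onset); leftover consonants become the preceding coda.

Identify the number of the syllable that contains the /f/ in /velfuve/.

Nuclei (vowels): e, u, e → 3 syllables.
Between /e/ (V1) and /u/ (V2): /lf/; trying suffixes from longest down, /f/ is the first permitted one, so coda /l/ | onset /f/.
Between /u/ (V2) and /e/ (V3): /v/ → onset of the next syllable (single consonants are always licit onsets).
Putting it together: vel.fu.ve.
The /f/ is in the onset of syllable 2 (/fu/).

2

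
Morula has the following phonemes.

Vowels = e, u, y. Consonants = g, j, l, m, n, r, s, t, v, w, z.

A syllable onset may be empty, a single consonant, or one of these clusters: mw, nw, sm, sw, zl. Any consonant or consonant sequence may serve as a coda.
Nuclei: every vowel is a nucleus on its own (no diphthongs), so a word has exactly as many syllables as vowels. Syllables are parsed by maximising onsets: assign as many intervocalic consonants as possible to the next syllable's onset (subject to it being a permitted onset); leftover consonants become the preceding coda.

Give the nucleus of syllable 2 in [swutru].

u

Nuclei (vowels): u, u → 2 syllables.
The second nucleus (vowel 2 from the left) is /u/.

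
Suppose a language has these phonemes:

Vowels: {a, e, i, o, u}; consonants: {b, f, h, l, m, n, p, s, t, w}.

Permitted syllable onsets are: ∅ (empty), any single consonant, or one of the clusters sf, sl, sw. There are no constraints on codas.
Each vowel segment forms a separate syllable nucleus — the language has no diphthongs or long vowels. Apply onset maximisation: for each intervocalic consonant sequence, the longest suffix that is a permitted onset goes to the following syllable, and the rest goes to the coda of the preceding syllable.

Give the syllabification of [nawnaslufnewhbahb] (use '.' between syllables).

naw.na.sluf.newh.bahb

Nuclei (vowels): a, a, u, e, a → 5 syllables.
Between /a/ (V1) and /a/ (V2): /wn/ — longest licit onset from the right is /n/, leaving /w/ as coda.
Between /a/ (V2) and /u/ (V3): /sl/ is a licit onset in full, so it all attaches to the next syllable.
Between /u/ (V3) and /e/ (V4): /fn/ splits as /f/ + /n/ (/n/ is the longest suffix that is a licit onset).
Between /e/ (V4) and /a/ (V5): /whb/; trying suffixes from longest down, /b/ is the first permitted one, so coda /wh/ | onset /b/.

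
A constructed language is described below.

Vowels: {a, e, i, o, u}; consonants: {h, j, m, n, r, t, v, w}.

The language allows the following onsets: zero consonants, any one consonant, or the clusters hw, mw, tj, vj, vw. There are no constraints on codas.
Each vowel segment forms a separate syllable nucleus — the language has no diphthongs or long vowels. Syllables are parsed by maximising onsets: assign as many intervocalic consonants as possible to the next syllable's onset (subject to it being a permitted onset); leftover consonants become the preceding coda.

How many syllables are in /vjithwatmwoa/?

The vowels are i, a, o, a — 4 nuclei, so 4 syllables.

4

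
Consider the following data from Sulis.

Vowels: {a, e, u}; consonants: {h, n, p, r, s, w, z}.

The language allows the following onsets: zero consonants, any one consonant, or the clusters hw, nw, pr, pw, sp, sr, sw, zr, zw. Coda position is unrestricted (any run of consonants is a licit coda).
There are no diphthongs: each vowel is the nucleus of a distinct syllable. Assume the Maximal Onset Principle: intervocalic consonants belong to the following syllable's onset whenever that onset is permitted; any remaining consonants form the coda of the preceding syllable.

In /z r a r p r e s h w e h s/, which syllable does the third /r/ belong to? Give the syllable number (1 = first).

Nuclei (vowels): a, e, e → 3 syllables.
V1 /a/ – V2 /e/: /rpr/ splits as /r/ + /pr/ (/pr/ is the longest suffix that is a licit onset).
V2 /e/ – V3 /e/: /shw/ splits as /s/ + /hw/ (/hw/ is the longest suffix that is a licit onset).
So the parse is zrar.pres.hwehs.
The third /r/ is in the onset of syllable 2 (/pres/).

2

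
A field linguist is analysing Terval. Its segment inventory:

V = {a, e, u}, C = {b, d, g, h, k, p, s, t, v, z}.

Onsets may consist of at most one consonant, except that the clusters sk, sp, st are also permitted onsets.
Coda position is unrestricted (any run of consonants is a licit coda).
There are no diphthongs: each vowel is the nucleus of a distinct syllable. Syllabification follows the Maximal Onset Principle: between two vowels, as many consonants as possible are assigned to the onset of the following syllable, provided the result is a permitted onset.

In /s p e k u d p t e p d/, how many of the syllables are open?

Vowels present: e, u, e; each is a nucleus, giving 3 syllables.
σ1/σ2 boundary: /k/ is a single consonant, so it becomes the next onset.
σ2/σ3 boundary: /dpt/ splits as /dp/ + /t/ (/t/ is the longest suffix that is a licit onset).
So the parse is spe.kudp.tepd.
Classifying each syllable: /spe/ (open), /kudp/ (closed), /tepd/ (closed).
Open syllables: 1.

1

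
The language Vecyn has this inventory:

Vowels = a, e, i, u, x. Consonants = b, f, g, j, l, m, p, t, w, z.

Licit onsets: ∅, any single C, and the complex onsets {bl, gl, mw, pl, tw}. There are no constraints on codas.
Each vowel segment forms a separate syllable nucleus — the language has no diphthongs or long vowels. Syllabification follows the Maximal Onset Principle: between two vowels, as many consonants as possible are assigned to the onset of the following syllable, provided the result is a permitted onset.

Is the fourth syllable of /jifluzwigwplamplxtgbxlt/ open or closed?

closed

Vowels present: i, u, i, a, x, x; each is a nucleus, giving 6 syllables.
Between /i/ (V1) and /u/ (V2): /fl/ — longest licit onset from the right is /l/, leaving /f/ as coda.
Between /u/ (V2) and /i/ (V3): cluster /zw/ — the longest permitted-onset suffix is /w/; onset = /w/, preceding coda = /z/.
Between /i/ (V3) and /a/ (V4): /gwpl/; trying suffixes from longest down, /pl/ is the first permitted one, so coda /gw/ | onset /pl/.
Between /a/ (V4) and /x/ (V5): /mpl/ splits as /m/ + /pl/ (/pl/ is the longest suffix that is a licit onset).
Between /x/ (V5) and /x/ (V6): /tgb/; trying suffixes from longest down, /b/ is the first permitted one, so coda /tg/ | onset /b/.
Syllabification: jif.luz.wigw.plam.plxtg.bxlt.
Syllable 4 is /plam/ with coda /m/, so it is closed.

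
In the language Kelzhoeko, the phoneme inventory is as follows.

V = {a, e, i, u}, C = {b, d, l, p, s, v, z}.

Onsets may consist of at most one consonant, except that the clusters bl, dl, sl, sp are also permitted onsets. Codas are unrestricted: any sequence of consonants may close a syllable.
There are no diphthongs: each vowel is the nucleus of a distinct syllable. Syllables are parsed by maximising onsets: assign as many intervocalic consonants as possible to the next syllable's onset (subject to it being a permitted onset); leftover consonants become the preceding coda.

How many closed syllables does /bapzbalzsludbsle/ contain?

3

Nuclei (vowels): a, a, u, e → 4 syllables.
Between /a/ (V1) and /a/ (V2): /pzb/ splits as /pz/ + /b/ (/b/ is the longest suffix that is a licit onset).
Between /a/ (V2) and /u/ (V3): /lzsl/ splits as /lz/ + /sl/ (/sl/ is the longest suffix that is a licit onset).
Between /u/ (V3) and /e/ (V4): /dbsl/ splits as /db/ + /sl/ (/sl/ is the longest suffix that is a licit onset).
So the parse is bapz.balz.sludb.sle.
Classifying each syllable: /bapz/ (closed), /balz/ (closed), /sludb/ (closed), /sle/ (open).
Closed syllables: 3.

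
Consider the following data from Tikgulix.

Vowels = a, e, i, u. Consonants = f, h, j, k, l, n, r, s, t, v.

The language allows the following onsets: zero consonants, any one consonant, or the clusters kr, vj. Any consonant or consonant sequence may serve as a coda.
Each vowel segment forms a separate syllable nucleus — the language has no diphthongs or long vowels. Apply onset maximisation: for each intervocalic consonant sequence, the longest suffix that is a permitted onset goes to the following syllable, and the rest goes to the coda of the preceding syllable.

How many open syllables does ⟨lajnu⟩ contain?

1

Nuclei (vowels): a, u → 2 syllables.
σ1/σ2 boundary: /jn/ splits as /j/ + /n/ (/n/ is the longest suffix that is a licit onset).
Syllabification: laj.nu.
Classifying each syllable: /laj/ (closed), /nu/ (open).
Open syllables: 1.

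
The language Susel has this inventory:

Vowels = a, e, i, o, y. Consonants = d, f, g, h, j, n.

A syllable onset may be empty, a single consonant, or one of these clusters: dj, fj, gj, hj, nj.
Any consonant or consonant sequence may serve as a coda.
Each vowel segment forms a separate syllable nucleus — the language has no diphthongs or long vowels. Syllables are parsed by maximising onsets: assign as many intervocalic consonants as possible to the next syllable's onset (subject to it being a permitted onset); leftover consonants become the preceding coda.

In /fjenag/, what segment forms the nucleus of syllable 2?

Nuclei (vowels): e, a → 2 syllables.
The second nucleus (vowel 2 from the left) is /a/.

a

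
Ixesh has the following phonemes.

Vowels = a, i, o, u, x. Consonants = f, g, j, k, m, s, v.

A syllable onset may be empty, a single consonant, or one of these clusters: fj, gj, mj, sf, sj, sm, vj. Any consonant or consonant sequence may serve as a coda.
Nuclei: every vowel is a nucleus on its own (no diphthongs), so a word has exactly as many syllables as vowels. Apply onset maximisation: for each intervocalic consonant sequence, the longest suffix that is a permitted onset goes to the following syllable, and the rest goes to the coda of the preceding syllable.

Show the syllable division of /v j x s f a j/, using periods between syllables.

Nuclei (vowels): x, a → 2 syllables.
V1 /x/ – V2 /a/: cluster /sf/ — /sf/ is itself a permitted onset, so the whole cluster goes right; preceding coda = ∅.

vjx.sfaj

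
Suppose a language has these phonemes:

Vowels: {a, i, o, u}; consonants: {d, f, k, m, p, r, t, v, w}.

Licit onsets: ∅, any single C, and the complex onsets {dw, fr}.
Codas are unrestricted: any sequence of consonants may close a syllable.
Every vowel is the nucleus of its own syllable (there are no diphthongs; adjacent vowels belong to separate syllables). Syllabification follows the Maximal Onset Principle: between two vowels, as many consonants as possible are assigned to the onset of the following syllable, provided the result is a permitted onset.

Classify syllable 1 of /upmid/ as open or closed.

The vowels are u, i — 2 nuclei, so 2 syllables.
σ1/σ2 boundary: /pm/; trying suffixes from longest down, /m/ is the first permitted one, so coda /p/ | onset /m/.
Putting it together: up.mid.
Syllable 1 is /up/ with coda /p/, so it is closed.

closed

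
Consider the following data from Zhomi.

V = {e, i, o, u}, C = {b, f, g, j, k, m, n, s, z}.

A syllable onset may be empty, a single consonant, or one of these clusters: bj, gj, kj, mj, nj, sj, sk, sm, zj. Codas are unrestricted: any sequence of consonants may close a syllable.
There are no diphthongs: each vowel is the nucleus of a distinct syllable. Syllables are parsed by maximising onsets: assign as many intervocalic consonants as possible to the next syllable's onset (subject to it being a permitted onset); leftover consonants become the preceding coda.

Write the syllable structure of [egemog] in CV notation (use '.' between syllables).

V.CV.CVC

Vowels present: e, e, o; each is a nucleus, giving 3 syllables.
/e…e/ gap (V1→V2): just /g/ — single C goes to the following onset.
/e…o/ gap (V2→V3): just /m/ — single C goes to the following onset.
Putting it together: e.ge.mog.
Mapping each syllable to C/V: /e/ → V, /ge/ → CV, /mog/ → CVC.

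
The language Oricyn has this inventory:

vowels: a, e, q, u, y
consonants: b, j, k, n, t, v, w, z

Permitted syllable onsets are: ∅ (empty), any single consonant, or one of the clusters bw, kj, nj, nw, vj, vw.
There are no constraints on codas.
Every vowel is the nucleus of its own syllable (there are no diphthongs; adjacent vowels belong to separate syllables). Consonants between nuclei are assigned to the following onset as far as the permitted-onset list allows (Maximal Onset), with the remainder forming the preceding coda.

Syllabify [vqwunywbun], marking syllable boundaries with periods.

vq.wu.nyw.bun

Nuclei (vowels): q, u, y, u → 4 syllables.
V1 /q/ – V2 /u/: /w/ → onset of the next syllable (single consonants are always licit onsets).
V2 /u/ – V3 /y/: just /n/ — single C goes to the following onset.
V3 /y/ – V4 /u/: /wb/; trying suffixes from longest down, /b/ is the first permitted one, so coda /w/ | onset /b/.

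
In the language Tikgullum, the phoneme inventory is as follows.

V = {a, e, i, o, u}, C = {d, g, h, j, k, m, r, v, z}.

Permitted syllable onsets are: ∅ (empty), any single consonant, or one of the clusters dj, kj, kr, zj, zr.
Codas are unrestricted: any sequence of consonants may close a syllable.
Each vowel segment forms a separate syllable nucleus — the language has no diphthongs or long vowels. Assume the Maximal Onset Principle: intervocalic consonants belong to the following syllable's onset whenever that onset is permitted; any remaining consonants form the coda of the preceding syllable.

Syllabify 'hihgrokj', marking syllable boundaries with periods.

hihg.rokj

Nuclei (vowels): i, o → 2 syllables.
V1 /i/ – V2 /o/: /hgr/ splits as /hg/ + /r/ (/r/ is the longest suffix that is a licit onset).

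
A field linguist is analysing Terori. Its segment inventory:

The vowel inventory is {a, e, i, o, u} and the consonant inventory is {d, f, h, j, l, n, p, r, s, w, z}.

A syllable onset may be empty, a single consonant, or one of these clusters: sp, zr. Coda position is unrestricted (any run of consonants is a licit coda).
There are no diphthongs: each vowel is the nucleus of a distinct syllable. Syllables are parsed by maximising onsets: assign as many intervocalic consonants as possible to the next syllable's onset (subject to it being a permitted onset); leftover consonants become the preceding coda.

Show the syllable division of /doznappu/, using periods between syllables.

The vowels are o, a, u — 3 nuclei, so 3 syllables.
Between /o/ (V1) and /a/ (V2): /zn/ — longest licit onset from the right is /n/, leaving /z/ as coda.
Between /a/ (V2) and /u/ (V3): /pp/ splits as /p/ + /p/ (/p/ is the longest suffix that is a licit onset).

doz.nap.pu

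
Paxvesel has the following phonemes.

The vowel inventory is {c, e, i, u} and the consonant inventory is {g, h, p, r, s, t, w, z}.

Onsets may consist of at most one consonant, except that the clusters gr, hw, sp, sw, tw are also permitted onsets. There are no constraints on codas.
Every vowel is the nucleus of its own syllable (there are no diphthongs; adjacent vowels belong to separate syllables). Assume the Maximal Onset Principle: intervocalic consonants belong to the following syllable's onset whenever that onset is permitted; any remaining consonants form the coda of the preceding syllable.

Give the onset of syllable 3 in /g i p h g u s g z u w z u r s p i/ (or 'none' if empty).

Vowels present: i, u, u, u, i; each is a nucleus, giving 5 syllables.
/i…u/ gap (V1→V2): /phg/ splits as /ph/ + /g/ (/g/ is the longest suffix that is a licit onset).
/u…u/ gap (V2→V3): /sgz/ splits as /sg/ + /z/ (/z/ is the longest suffix that is a licit onset).
/u…u/ gap (V3→V4): cluster /wz/ — the longest permitted-onset suffix is /z/; onset = /z/, preceding coda = /w/.
/u…i/ gap (V4→V5): /rsp/ splits as /r/ + /sp/ (/sp/ is the longest suffix that is a licit onset).
Result: giph.gusg.zuw.zur.spi.
Syllable 3 is /zuw/: onset /z/, nucleus /u/, coda /w/.

z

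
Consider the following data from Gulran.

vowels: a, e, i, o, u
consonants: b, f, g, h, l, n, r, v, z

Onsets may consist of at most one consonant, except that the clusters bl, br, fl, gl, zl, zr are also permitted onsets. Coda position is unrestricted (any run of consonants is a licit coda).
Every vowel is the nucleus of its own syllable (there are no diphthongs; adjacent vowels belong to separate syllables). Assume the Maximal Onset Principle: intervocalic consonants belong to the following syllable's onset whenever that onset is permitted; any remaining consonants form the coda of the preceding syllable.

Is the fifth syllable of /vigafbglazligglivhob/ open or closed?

Nuclei (vowels): i, a, a, i, i, o → 6 syllables.
V1 /i/ – V2 /a/: /g/ → onset of the next syllable (single consonants are always licit onsets).
V2 /a/ – V3 /a/: /fbgl/ — longest licit onset from the right is /gl/, leaving /fb/ as coda.
V3 /a/ – V4 /i/: /zl/ — entire cluster is a permitted onset → onset /zl/, coda ∅.
V4 /i/ – V5 /i/: cluster /ggl/ — the longest permitted-onset suffix is /gl/; onset = /gl/, preceding coda = /g/.
V5 /i/ – V6 /o/: /vh/; trying suffixes from longest down, /h/ is the first permitted one, so coda /v/ | onset /h/.
Result: vi.gafb.gla.zlig.gliv.hob.
Syllable 5 is /gliv/ with coda /v/, so it is closed.

closed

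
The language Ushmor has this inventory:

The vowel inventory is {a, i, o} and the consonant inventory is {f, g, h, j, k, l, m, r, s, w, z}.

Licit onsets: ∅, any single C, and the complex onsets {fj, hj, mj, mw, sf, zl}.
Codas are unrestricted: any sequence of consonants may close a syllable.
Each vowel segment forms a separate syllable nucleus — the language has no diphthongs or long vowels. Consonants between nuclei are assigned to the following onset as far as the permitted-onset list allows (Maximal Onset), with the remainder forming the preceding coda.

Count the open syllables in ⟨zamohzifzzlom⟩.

The vowels are a, o, i, o — 4 nuclei, so 4 syllables.
σ1/σ2 boundary: /m/ → onset of the next syllable (single consonants are always licit onsets).
σ2/σ3 boundary: cluster /hz/ — the longest permitted-onset suffix is /z/; onset = /z/, preceding coda = /h/.
σ3/σ4 boundary: cluster /fzzl/ — the longest permitted-onset suffix is /zl/; onset = /zl/, preceding coda = /fz/.
Syllabification: za.moh.zifz.zlom.
Classifying each syllable: /za/ (open), /moh/ (closed), /zifz/ (closed), /zlom/ (closed).
Open syllables: 1.

1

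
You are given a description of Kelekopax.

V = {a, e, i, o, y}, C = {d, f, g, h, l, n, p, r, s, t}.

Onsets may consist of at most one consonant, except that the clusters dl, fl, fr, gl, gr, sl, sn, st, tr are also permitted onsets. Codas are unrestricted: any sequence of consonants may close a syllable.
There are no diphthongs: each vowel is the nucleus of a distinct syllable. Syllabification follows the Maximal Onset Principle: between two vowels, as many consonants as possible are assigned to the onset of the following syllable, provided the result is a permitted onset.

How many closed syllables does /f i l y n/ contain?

1

Vowels present: i, y; each is a nucleus, giving 2 syllables.
Between /i/ (V1) and /y/ (V2): /l/ is a single consonant, so it becomes the next onset.
So the parse is fi.lyn.
Classifying each syllable: /fi/ (open), /lyn/ (closed).
Closed syllables: 1.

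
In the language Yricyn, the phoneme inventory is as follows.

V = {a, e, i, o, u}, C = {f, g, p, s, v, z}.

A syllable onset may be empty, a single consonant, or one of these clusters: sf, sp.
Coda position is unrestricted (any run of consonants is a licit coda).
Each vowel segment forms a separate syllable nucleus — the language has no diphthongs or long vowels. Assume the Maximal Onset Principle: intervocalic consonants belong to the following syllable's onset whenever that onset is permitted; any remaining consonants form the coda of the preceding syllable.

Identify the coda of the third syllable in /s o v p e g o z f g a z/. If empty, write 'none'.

zf

Vowels present: o, e, o, a; each is a nucleus, giving 4 syllables.
σ1/σ2 boundary: /vp/ — longest licit onset from the right is /p/, leaving /v/ as coda.
σ2/σ3 boundary: just /g/ — single C goes to the following onset.
σ3/σ4 boundary: cluster /zfg/ — the longest permitted-onset suffix is /g/; onset = /g/, preceding coda = /zf/.
Result: sov.pe.gozf.gaz.
Syllable 3 is /gozf/: onset /g/, nucleus /o/, coda /zf/.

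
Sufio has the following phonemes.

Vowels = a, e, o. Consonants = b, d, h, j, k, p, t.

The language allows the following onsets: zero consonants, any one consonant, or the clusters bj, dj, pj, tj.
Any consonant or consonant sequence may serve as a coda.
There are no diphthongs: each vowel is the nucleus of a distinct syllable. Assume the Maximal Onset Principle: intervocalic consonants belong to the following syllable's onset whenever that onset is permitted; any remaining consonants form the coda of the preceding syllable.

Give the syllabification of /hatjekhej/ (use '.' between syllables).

Nuclei (vowels): a, e, e → 3 syllables.
/a…e/ gap (V1→V2): cluster /tj/ — /tj/ is itself a permitted onset, so the whole cluster goes right; preceding coda = ∅.
/e…e/ gap (V2→V3): /kh/ splits as /k/ + /h/ (/h/ is the longest suffix that is a licit onset).

ha.tjek.hej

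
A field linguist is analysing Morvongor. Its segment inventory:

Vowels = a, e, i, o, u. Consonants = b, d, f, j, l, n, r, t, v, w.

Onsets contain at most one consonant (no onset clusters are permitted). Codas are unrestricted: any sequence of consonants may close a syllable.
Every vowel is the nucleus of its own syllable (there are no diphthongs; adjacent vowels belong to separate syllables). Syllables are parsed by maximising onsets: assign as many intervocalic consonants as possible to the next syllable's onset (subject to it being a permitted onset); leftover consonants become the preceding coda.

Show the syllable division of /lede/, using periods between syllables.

le.de

The vowels are e, e — 2 nuclei, so 2 syllables.
V1 /e/ – V2 /e/: /d/ → onset of the next syllable (single consonants are always licit onsets).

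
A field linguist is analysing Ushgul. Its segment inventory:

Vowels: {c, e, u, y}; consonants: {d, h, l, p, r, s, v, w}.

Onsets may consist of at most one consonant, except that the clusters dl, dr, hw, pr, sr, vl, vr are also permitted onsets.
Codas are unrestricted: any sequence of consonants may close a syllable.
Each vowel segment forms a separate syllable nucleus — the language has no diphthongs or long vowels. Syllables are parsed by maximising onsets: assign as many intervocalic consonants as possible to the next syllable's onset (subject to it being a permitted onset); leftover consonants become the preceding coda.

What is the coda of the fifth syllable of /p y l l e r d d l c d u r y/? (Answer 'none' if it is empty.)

Nuclei (vowels): y, e, c, u, y → 5 syllables.
σ1/σ2 boundary: /ll/; trying suffixes from longest down, /l/ is the first permitted one, so coda /l/ | onset /l/.
σ2/σ3 boundary: /rddl/; trying suffixes from longest down, /dl/ is the first permitted one, so coda /rd/ | onset /dl/.
σ3/σ4 boundary: /d/ is a single consonant, so it becomes the next onset.
σ4/σ5 boundary: just /r/ — single C goes to the following onset.
Syllabification: pyl.lerd.dlc.du.ry.
Syllable 5 is /ry/: onset /r/, nucleus /y/, coda ∅.

none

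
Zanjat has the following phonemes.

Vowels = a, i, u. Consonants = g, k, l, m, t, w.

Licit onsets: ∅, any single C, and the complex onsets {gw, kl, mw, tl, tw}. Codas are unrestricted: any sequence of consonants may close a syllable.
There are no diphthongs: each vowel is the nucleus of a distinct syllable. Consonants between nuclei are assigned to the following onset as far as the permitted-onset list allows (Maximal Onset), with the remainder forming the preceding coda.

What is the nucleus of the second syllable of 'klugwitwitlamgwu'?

Nuclei (vowels): u, i, i, a, u → 5 syllables.
The second nucleus (vowel 2 from the left) is /i/.

i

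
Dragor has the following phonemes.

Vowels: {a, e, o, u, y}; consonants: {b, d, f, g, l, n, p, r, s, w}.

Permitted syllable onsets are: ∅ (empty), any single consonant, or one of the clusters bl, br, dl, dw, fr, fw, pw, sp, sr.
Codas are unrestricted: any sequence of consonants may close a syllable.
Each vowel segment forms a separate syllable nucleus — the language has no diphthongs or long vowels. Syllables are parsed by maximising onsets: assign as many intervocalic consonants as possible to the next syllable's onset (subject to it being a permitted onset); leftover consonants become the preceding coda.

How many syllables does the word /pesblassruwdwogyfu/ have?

6

Nuclei (vowels): e, a, u, o, y, u → 6 syllables.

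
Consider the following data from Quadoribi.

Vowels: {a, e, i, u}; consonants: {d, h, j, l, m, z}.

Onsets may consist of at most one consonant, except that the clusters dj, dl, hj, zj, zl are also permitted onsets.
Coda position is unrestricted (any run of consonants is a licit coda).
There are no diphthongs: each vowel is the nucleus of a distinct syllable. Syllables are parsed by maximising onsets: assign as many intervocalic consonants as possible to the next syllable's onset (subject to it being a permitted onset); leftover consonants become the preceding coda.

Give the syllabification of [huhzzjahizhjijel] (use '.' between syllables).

huhz.zja.hiz.hji.jel

Nuclei (vowels): u, a, i, i, e → 5 syllables.
V1 /u/ – V2 /a/: /hzzj/ — longest licit onset from the right is /zj/, leaving /hz/ as coda.
V2 /a/ – V3 /i/: /h/ is a single consonant, so it becomes the next onset.
V3 /i/ – V4 /i/: /zhj/ — longest licit onset from the right is /hj/, leaving /z/ as coda.
V4 /i/ – V5 /e/: /j/ is a single consonant, so it becomes the next onset.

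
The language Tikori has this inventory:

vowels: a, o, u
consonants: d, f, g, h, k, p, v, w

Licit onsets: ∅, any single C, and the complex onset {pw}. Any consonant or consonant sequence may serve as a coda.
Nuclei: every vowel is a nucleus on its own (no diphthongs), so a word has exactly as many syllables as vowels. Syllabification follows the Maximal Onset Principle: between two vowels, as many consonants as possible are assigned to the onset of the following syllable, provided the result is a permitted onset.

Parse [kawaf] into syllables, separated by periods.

ka.waf

Nuclei (vowels): a, a → 2 syllables.
Between /a/ (V1) and /a/ (V2): /w/ → onset of the next syllable (single consonants are always licit onsets).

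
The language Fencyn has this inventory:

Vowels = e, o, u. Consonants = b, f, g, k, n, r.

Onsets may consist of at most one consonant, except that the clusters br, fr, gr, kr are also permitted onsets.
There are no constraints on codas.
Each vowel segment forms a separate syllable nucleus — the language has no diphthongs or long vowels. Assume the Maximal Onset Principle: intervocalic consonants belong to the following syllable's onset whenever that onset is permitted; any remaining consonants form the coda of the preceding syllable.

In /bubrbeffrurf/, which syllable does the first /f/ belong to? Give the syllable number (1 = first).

2

Vowels present: u, e, u; each is a nucleus, giving 3 syllables.
σ1/σ2 boundary: cluster /brb/ — the longest permitted-onset suffix is /b/; onset = /b/, preceding coda = /br/.
σ2/σ3 boundary: /ffr/ — longest licit onset from the right is /fr/, leaving /f/ as coda.
So the parse is bubr.bef.frurf.
The first /f/ is in the coda of syllable 2 (/bef/).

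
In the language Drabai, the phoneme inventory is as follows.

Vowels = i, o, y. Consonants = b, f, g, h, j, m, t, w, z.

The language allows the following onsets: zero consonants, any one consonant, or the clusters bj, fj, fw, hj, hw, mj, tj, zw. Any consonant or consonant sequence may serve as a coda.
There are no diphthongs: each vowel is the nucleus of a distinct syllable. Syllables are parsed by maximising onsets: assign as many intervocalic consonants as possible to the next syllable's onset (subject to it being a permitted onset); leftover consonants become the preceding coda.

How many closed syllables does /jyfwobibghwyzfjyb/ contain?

Nuclei (vowels): y, o, i, y, y → 5 syllables.
σ1/σ2 boundary: /fw/ — entire cluster is a permitted onset → onset /fw/, coda ∅.
σ2/σ3 boundary: /b/ is a single consonant, so it becomes the next onset.
σ3/σ4 boundary: /bghw/ — longest licit onset from the right is /hw/, leaving /bg/ as coda.
σ4/σ5 boundary: /zfj/ — longest licit onset from the right is /fj/, leaving /z/ as coda.
So the parse is jy.fwo.bibg.hwyz.fjyb.
Classifying each syllable: /jy/ (open), /fwo/ (open), /bibg/ (closed), /hwyz/ (closed), /fjyb/ (closed).
Closed syllables: 3.

3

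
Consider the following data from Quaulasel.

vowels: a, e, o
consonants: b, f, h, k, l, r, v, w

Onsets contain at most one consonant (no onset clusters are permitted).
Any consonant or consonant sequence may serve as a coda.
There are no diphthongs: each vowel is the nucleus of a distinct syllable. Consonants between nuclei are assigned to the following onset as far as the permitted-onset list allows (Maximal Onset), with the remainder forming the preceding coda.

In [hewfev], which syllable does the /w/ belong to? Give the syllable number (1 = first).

The vowels are e, e — 2 nuclei, so 2 syllables.
σ1/σ2 boundary: /wf/ splits as /w/ + /f/ (/f/ is the longest suffix that is a licit onset).
Result: hew.fev.
The /w/ is in the coda of syllable 1 (/hew/).

1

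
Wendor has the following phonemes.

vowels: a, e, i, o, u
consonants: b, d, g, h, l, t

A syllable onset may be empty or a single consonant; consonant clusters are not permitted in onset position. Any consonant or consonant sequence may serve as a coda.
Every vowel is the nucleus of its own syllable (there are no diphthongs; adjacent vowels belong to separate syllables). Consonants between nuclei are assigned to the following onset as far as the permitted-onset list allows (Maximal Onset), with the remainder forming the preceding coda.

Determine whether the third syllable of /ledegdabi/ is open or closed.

Vowels present: e, e, a, i; each is a nucleus, giving 4 syllables.
σ1/σ2 boundary: /d/ is a single consonant, so it becomes the next onset.
σ2/σ3 boundary: /gd/; trying suffixes from longest down, /d/ is the first permitted one, so coda /g/ | onset /d/.
σ3/σ4 boundary: just /b/ — single C goes to the following onset.
So the parse is le.deg.da.bi.
Syllable 3 is /da/; it ends in its nucleus with no coda, so it is open.

open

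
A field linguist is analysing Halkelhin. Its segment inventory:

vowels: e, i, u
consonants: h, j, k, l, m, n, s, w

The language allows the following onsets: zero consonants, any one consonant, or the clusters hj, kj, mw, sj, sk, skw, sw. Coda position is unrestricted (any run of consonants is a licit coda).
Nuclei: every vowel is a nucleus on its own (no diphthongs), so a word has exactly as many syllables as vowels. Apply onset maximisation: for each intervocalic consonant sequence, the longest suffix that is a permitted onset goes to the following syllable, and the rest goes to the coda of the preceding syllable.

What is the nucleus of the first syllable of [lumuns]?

The vowels are u, u — 2 nuclei, so 2 syllables.
The first nucleus (vowel 1 from the left) is /u/.

u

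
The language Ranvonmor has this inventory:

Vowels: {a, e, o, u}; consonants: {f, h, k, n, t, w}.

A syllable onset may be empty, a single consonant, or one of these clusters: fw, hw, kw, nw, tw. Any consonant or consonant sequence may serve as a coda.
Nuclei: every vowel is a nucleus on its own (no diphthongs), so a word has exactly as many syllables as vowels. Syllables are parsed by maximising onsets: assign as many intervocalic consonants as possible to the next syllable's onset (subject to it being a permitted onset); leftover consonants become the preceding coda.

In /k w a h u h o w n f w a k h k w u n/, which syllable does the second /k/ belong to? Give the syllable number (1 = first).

The vowels are a, u, o, a, u — 5 nuclei, so 5 syllables.
σ1/σ2 boundary: just /h/ — single C goes to the following onset.
σ2/σ3 boundary: /h/ is a single consonant, so it becomes the next onset.
σ3/σ4 boundary: cluster /wnfw/ — the longest permitted-onset suffix is /fw/; onset = /fw/, preceding coda = /wn/.
σ4/σ5 boundary: cluster /khkw/ — the longest permitted-onset suffix is /kw/; onset = /kw/, preceding coda = /kh/.
Syllabification: kwa.hu.hown.fwakh.kwun.
The second /k/ is in the coda of syllable 4 (/fwakh/).

4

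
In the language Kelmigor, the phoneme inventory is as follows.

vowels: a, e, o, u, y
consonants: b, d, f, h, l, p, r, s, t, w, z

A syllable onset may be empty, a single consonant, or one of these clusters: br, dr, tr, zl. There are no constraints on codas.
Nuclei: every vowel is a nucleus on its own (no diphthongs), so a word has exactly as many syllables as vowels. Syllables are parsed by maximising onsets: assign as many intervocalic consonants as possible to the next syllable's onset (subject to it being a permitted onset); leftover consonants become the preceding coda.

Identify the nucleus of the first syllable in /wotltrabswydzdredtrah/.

The vowels are o, a, y, e, a — 5 nuclei, so 5 syllables.
The first nucleus (vowel 1 from the left) is /o/.

o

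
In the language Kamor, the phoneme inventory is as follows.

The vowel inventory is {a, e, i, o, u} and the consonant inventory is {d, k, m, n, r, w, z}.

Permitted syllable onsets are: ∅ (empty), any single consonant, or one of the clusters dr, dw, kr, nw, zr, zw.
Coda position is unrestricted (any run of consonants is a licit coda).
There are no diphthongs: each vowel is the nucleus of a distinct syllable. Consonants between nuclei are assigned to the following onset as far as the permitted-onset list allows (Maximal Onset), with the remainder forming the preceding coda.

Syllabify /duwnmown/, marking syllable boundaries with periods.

The vowels are u, o — 2 nuclei, so 2 syllables.
Between /u/ (V1) and /o/ (V2): /wnm/ — longest licit onset from the right is /m/, leaving /wn/ as coda.

duwn.mown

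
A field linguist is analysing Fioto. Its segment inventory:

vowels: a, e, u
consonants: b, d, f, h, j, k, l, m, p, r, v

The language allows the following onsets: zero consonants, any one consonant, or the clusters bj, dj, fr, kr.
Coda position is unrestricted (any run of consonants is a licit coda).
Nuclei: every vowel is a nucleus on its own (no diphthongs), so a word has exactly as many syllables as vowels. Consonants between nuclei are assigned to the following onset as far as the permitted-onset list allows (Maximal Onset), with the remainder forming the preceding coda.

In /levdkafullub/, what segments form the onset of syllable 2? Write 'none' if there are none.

Nuclei (vowels): e, a, u, u → 4 syllables.
Between /e/ (V1) and /a/ (V2): /vdk/ splits as /vd/ + /k/ (/k/ is the longest suffix that is a licit onset).
Between /a/ (V2) and /u/ (V3): just /f/ — single C goes to the following onset.
Between /u/ (V3) and /u/ (V4): /ll/; trying suffixes from longest down, /l/ is the first permitted one, so coda /l/ | onset /l/.
Result: levd.ka.ful.lub.
Syllable 2 is /ka/: onset /k/, nucleus /a/, coda ∅.

k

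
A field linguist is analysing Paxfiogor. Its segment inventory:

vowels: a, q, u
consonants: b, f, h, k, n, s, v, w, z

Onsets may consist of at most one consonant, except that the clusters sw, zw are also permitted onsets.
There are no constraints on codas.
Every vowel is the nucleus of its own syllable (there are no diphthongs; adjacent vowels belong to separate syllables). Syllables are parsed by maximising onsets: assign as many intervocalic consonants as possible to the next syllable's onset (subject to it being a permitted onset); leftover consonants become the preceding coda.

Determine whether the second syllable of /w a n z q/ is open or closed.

The vowels are a, q — 2 nuclei, so 2 syllables.
Between /a/ (V1) and /q/ (V2): /nz/ splits as /n/ + /z/ (/z/ is the longest suffix that is a licit onset).
Syllabification: wan.zq.
Syllable 2 is /zq/; it ends in its nucleus with no coda, so it is open.

open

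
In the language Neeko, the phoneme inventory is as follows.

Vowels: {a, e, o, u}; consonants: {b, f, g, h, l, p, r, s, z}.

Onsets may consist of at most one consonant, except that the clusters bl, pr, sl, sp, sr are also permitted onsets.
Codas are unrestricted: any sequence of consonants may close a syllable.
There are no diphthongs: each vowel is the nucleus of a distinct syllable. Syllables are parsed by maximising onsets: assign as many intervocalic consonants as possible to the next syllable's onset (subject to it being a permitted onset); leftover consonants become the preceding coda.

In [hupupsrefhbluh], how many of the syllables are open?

Vowels present: u, u, e, u; each is a nucleus, giving 4 syllables.
/u…u/ gap (V1→V2): just /p/ — single C goes to the following onset.
/u…e/ gap (V2→V3): /psr/ splits as /p/ + /sr/ (/sr/ is the longest suffix that is a licit onset).
/e…u/ gap (V3→V4): /fhbl/ splits as /fh/ + /bl/ (/bl/ is the longest suffix that is a licit onset).
Syllabification: hu.pup.srefh.bluh.
Classifying each syllable: /hu/ (open), /pup/ (closed), /srefh/ (closed), /bluh/ (closed).
Open syllables: 1.

1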